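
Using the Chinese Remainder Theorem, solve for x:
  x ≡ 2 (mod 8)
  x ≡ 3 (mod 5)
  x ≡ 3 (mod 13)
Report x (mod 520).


Moduli 8, 5, 13 are pairwise coprime; by CRT there is a unique solution modulo M = 8 · 5 · 13 = 520.
Solve pairwise, accumulating the modulus:
  Start with x ≡ 2 (mod 8).
  Combine with x ≡ 3 (mod 5): since gcd(8, 5) = 1, we get a unique residue mod 40.
    Write x = 2 + 8·t and substitute into x ≡ 3 (mod 5): 8·t ≡ 3 − 2 = 1 (mod 5).
    Reduce coefficients mod 5: 3·t ≡ 1 (mod 5).
    The inverse of 3 mod 5 is 2 (since 3·2 = 6 = 1·5 + 1), so t ≡ 2·1 = 2 ≡ 2 (mod 5).
    Then x = 2 + 8·2 = 18, valid modulo lcm(8, 5) = 40: x ≡ 18 (mod 40).
  Combine with x ≡ 3 (mod 13): since gcd(40, 13) = 1, we get a unique residue mod 520.
    Write x = 18 + 40·t and substitute into x ≡ 3 (mod 13): 40·t ≡ 3 − 18 = -15 (mod 13).
    Reduce coefficients mod 13: 1·t ≡ 11 (mod 13).
    So t ≡ 11 (mod 13).
    Then x = 18 + 40·11 = 458, valid modulo lcm(40, 13) = 520: x ≡ 458 (mod 520).
Verify: 458 mod 8 = 2 ✓, 458 mod 5 = 3 ✓, 458 mod 13 = 3 ✓.

x ≡ 458 (mod 520).


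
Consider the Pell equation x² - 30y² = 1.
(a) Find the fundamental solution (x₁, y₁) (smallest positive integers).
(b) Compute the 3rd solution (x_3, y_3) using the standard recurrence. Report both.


Step 1: Find the fundamental solution (x₁, y₁) of x² - 30y² = 1.
  Expand √30 as a continued fraction. a₀ = ⌊√30⌋ = 5; iterate m_{k+1} = d_k·a_k − m_k, d_{k+1} = (30 − m_{k+1}²)/d_k, a_{k+1} = ⌊(a₀ + m_{k+1})/d_{k+1}⌋ (starting m₀ = 0, d₀ = 1), with convergents p_k = a_k·p_{k-1} + p_{k-2}, q_k = a_k·q_{k-1} + q_{k-2} (p₋₁ = 1, q₋₁ = 0):
  k = 0: a₀ = 5; p₀/q₀ = 5/1; p₀² − 30·q₀² = 25 − 30 = -5.
  k = 1: m = 5, d = 5, a = ⌊(5 + 5)/5⌋ = 2; p/q = (2·5 + 1)/(2·1 + 0) = 11/2; p² − 30·q² = 121 − 120 = 1.
  The first convergent with p² − 30·q² = 1 gives the fundamental solution (x₁, y₁) = (11, 2).
Step 2: Apply the recurrence (x_{n+1}, y_{n+1}) = (x₁x_n + 30y₁y_n, x₁y_n + y₁x_n) repeatedly.
  From (x_1, y_1) = (11, 2): x_2 = 11·11 + 30·2·2 = 241; y_2 = 11·2 + 2·11 = 44.
  From (x_2, y_2) = (241, 44): x_3 = 11·241 + 30·2·44 = 5291; y_3 = 11·44 + 2·241 = 966.
Step 3: Verify x_3² - 30·y_3² = 27994681 - 27994680 = 1 (should be 1). ✓

(x_1, y_1) = (11, 2); (x_3, y_3) = (5291, 966).


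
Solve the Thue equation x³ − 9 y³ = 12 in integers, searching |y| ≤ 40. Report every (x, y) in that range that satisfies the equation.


The equation is x³ - 9y³ = 12. For fixed y, x³ = 9·y³ + 12, so a solution requires the RHS to be a perfect cube.
Strategy: iterate y from -40 to 40, compute RHS = 9·y³ + 12, and check whether it is a (positive or negative) perfect cube.
Check small values of y:
  y = 0: RHS = 12 is not a perfect cube.
  y = 1: RHS = 21 is not a perfect cube.
  y = -1: RHS = 3 is not a perfect cube.
  y = 2: RHS = 84 is not a perfect cube.
  y = -2: RHS = -60 is not a perfect cube.
  y = 3: RHS = 255 is not a perfect cube.
  y = -3: RHS = -231 is not a perfect cube.
Continuing the search up to |y| = 40 finds no solutions either.
No (x, y) in the scanned range satisfies the equation.

No integer solutions with |y| ≤ 40.


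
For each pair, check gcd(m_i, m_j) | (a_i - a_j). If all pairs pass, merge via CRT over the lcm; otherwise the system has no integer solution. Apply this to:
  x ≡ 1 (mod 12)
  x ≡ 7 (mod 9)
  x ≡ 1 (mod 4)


Moduli 12, 9, 4 are not pairwise coprime, so CRT works modulo lcm(m_i) when all pairwise compatibility conditions hold.
Pairwise compatibility: gcd(m_i, m_j) must divide a_i - a_j for every pair.
Merge one congruence at a time:
  Start: x ≡ 1 (mod 12).
  Combine with x ≡ 7 (mod 9): gcd(12, 9) = 3; 7 - 1 = 6, which IS divisible by 3, so compatible.
    Write x = 1 + 12·t and substitute into x ≡ 7 (mod 9): 12·t ≡ 7 − 1 = 6 (mod 9).
    Divide the congruence (and modulus) by g = 3: 4·t ≡ 2 (mod 3).
    Reduce coefficients mod 3: 1·t ≡ 2 (mod 3).
    So t ≡ 2 (mod 3).
    Then x = 1 + 12·2 = 25, valid modulo lcm(12, 9) = 36: x ≡ 25 (mod 36).
  Combine with x ≡ 1 (mod 4): gcd(36, 4) = 4; 1 - 25 = -24, which IS divisible by 4, so compatible.
    Write x = 25 + 36·t and substitute into x ≡ 1 (mod 4): 36·t ≡ 1 − 25 = -24 (mod 4).
    Divide the congruence (and modulus) by g = 4: 9·t ≡ -6 (mod 1).
    Modulo 1 every t works; take t = 0.
    Then x = 25 + 36·0 = 25, valid modulo lcm(36, 4) = 36: x ≡ 25 (mod 36).
Verify: 25 mod 12 = 1, 25 mod 9 = 7, 25 mod 4 = 1.

x ≡ 25 (mod 36).


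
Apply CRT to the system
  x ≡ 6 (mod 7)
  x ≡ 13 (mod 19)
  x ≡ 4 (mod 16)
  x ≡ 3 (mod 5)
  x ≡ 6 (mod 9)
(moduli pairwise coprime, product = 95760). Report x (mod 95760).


Product of moduli M = 7 · 19 · 16 · 5 · 9 = 95760.
Merge one congruence at a time:
  Start: x ≡ 6 (mod 7).
  Combine with x ≡ 13 (mod 19); new modulus lcm = 133.
    Write x = 6 + 7·t and substitute into x ≡ 13 (mod 19): 7·t ≡ 13 − 6 = 7 (mod 19).
    The inverse of 7 mod 19 is 11 (since 7·11 = 77 = 4·19 + 1), so t ≡ 11·7 = 77 ≡ 1 (mod 19).
    Then x = 6 + 7·1 = 13, valid modulo lcm(7, 19) = 133: x ≡ 13 (mod 133).
  Combine with x ≡ 4 (mod 16); new modulus lcm = 2128.
    Write x = 13 + 133·t and substitute into x ≡ 4 (mod 16): 133·t ≡ 4 − 13 = -9 (mod 16).
    Reduce coefficients mod 16: 5·t ≡ 7 (mod 16).
    The inverse of 5 mod 16 is 13 (since 5·13 = 65 = 4·16 + 1), so t ≡ 13·7 = 91 ≡ 11 (mod 16).
    Then x = 13 + 133·11 = 1476, valid modulo lcm(133, 16) = 2128: x ≡ 1476 (mod 2128).
  Combine with x ≡ 3 (mod 5); new modulus lcm = 10640.
    Write x = 1476 + 2128·t and substitute into x ≡ 3 (mod 5): 2128·t ≡ 3 − 1476 = -1473 (mod 5).
    Reduce coefficients mod 5: 3·t ≡ 2 (mod 5).
    The inverse of 3 mod 5 is 2 (since 3·2 = 6 = 1·5 + 1), so t ≡ 2·2 = 4 ≡ 4 (mod 5).
    Then x = 1476 + 2128·4 = 9988, valid modulo lcm(2128, 5) = 10640: x ≡ 9988 (mod 10640).
  Combine with x ≡ 6 (mod 9); new modulus lcm = 95760.
    Write x = 9988 + 10640·t and substitute into x ≡ 6 (mod 9): 10640·t ≡ 6 − 9988 = -9982 (mod 9).
    Reduce coefficients mod 9: 2·t ≡ 8 (mod 9).
    The inverse of 2 mod 9 is 5 (since 2·5 = 10 = 1·9 + 1), so t ≡ 5·8 = 40 ≡ 4 (mod 9).
    Then x = 9988 + 10640·4 = 52548, valid modulo lcm(10640, 9) = 95760: x ≡ 52548 (mod 95760).
Verify against each original: 52548 mod 7 = 6, 52548 mod 19 = 13, 52548 mod 16 = 4, 52548 mod 5 = 3, 52548 mod 9 = 6.

x ≡ 52548 (mod 95760).


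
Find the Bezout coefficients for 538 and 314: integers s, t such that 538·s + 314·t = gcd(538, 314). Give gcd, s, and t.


Euclidean algorithm on (538, 314) — divide until remainder is 0:
  538 = 1 · 314 + 224
  314 = 1 · 224 + 90
  224 = 2 · 90 + 44
  90 = 2 · 44 + 2
  44 = 22 · 2 + 0
gcd(538, 314) = 2.
Track Bezout coefficients alongside the remainders: start with r₀ = 538 = a·1 + b·0 (s = 1, t = 0) and r₁ = 314 = a·0 + b·1 (s = 0, t = 1); each new remainder r_{k+1} = r_{k-1} − q_k·r_k inherits s_{k+1} = s_{k-1} − q_k·s_k, t_{k+1} = t_{k-1} − q_k·t_k, so r_k = a·s_k + b·t_k at every step:
  q = 1: r = 224, s = 1 − 1·0 = 1, t = 0 − 1·1 = -1  (check: 538·1 + 314·(-1) = 224)
  q = 1: r = 90, s = 0 − 1·1 = -1, t = 1 − 1·(-1) = 2  (check: 538·(-1) + 314·2 = 90)
  q = 2: r = 44, s = 1 − 2·(-1) = 3, t = -1 − 2·2 = -5  (check: 538·3 + 314·(-5) = 44)
  q = 2: r = 2, s = -1 − 2·3 = -7, t = 2 − 2·(-5) = 12  (check: 538·(-7) + 314·12 = 2)
The row with r = 2 (the gcd) gives the Bezout coefficients s = -7, t = 12.
Result: 538 · (-7) + 314 · (12) = 2.

gcd(538, 314) = 2; s = -7, t = 12 (check: 538·(-7) + 314·12 = 2).


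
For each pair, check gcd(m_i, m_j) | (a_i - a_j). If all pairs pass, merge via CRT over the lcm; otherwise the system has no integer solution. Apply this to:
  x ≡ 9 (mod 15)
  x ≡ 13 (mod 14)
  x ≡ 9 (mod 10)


Moduli 15, 14, 10 are not pairwise coprime, so CRT works modulo lcm(m_i) when all pairwise compatibility conditions hold.
Pairwise compatibility: gcd(m_i, m_j) must divide a_i - a_j for every pair.
Merge one congruence at a time:
  Start: x ≡ 9 (mod 15).
  Combine with x ≡ 13 (mod 14): gcd(15, 14) = 1; 13 - 9 = 4, which IS divisible by 1, so compatible.
    Write x = 9 + 15·t and substitute into x ≡ 13 (mod 14): 15·t ≡ 13 − 9 = 4 (mod 14).
    Reduce coefficients mod 14: 1·t ≡ 4 (mod 14).
    So t ≡ 4 (mod 14).
    Then x = 9 + 15·4 = 69, valid modulo lcm(15, 14) = 210: x ≡ 69 (mod 210).
  Combine with x ≡ 9 (mod 10): gcd(210, 10) = 10; 9 - 69 = -60, which IS divisible by 10, so compatible.
    Write x = 69 + 210·t and substitute into x ≡ 9 (mod 10): 210·t ≡ 9 − 69 = -60 (mod 10).
    Divide the congruence (and modulus) by g = 10: 21·t ≡ -6 (mod 1).
    Modulo 1 every t works; take t = 0.
    Then x = 69 + 210·0 = 69, valid modulo lcm(210, 10) = 210: x ≡ 69 (mod 210).
Verify: 69 mod 15 = 9, 69 mod 14 = 13, 69 mod 10 = 9.

x ≡ 69 (mod 210).


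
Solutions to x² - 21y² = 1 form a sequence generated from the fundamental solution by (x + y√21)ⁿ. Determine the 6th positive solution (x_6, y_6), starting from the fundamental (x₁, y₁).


Step 1: Find the fundamental solution (x₁, y₁) of x² - 21y² = 1.
  Expand √21 as a continued fraction. a₀ = ⌊√21⌋ = 4; iterate m_{k+1} = d_k·a_k − m_k, d_{k+1} = (21 − m_{k+1}²)/d_k, a_{k+1} = ⌊(a₀ + m_{k+1})/d_{k+1}⌋ (starting m₀ = 0, d₀ = 1), with convergents p_k = a_k·p_{k-1} + p_{k-2}, q_k = a_k·q_{k-1} + q_{k-2} (p₋₁ = 1, q₋₁ = 0):
  k = 0: a₀ = 4; p₀/q₀ = 4/1; p₀² − 21·q₀² = 16 − 21 = -5.
  k = 1: m = 4, d = 5, a = ⌊(4 + 4)/5⌋ = 1; p/q = (1·4 + 1)/(1·1 + 0) = 5/1; p² − 21·q² = 25 − 21 = 4.
  k = 2: m = 1, d = 4, a = ⌊(4 + 1)/4⌋ = 1; p/q = (1·5 + 4)/(1·1 + 1) = 9/2; p² − 21·q² = 81 − 84 = -3.
  k = 3: m = 3, d = 3, a = ⌊(4 + 3)/3⌋ = 2; p/q = (2·9 + 5)/(2·2 + 1) = 23/5; p² − 21·q² = 529 − 525 = 4.
  k = 4: m = 3, d = 4, a = ⌊(4 + 3)/4⌋ = 1; p/q = (1·23 + 9)/(1·5 + 2) = 32/7; p² − 21·q² = 1024 − 1029 = -5.
  k = 5: m = 1, d = 5, a = ⌊(4 + 1)/5⌋ = 1; p/q = (1·32 + 23)/(1·7 + 5) = 55/12; p² − 21·q² = 3025 − 3024 = 1.
  The first convergent with p² − 21·q² = 1 gives the fundamental solution (x₁, y₁) = (55, 12).
Step 2: Apply the recurrence (x_{n+1}, y_{n+1}) = (x₁x_n + 21y₁y_n, x₁y_n + y₁x_n) repeatedly.
  From (x_1, y_1) = (55, 12): x_2 = 55·55 + 21·12·12 = 6049; y_2 = 55·12 + 12·55 = 1320.
  From (x_2, y_2) = (6049, 1320): x_3 = 55·6049 + 21·12·1320 = 665335; y_3 = 55·1320 + 12·6049 = 145188.
  From (x_3, y_3) = (665335, 145188): x_4 = 55·665335 + 21·12·145188 = 73180801; y_4 = 55·145188 + 12·665335 = 15969360.
  From (x_4, y_4) = (73180801, 15969360): x_5 = 55·73180801 + 21·12·15969360 = 8049222775; y_5 = 55·15969360 + 12·73180801 = 1756484412.
  From (x_5, y_5) = (8049222775, 1756484412): x_6 = 55·8049222775 + 21·12·1756484412 = 885341324449; y_6 = 55·1756484412 + 12·8049222775 = 193197315960.
Step 3: Verify x_6² - 21·y_6² = 783829260777109485153601 - 783829260777109485153600 = 1 (should be 1). ✓

(x_1, y_1) = (55, 12); (x_6, y_6) = (885341324449, 193197315960).


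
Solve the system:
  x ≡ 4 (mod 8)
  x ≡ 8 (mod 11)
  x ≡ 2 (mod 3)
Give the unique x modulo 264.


Moduli 8, 11, 3 are pairwise coprime; by CRT there is a unique solution modulo M = 8 · 11 · 3 = 264.
Solve pairwise, accumulating the modulus:
  Start with x ≡ 4 (mod 8).
  Combine with x ≡ 8 (mod 11): since gcd(8, 11) = 1, we get a unique residue mod 88.
    Write x = 4 + 8·t and substitute into x ≡ 8 (mod 11): 8·t ≡ 8 − 4 = 4 (mod 11).
    The inverse of 8 mod 11 is 7 (since 8·7 = 56 = 5·11 + 1), so t ≡ 7·4 = 28 ≡ 6 (mod 11).
    Then x = 4 + 8·6 = 52, valid modulo lcm(8, 11) = 88: x ≡ 52 (mod 88).
  Combine with x ≡ 2 (mod 3): since gcd(88, 3) = 1, we get a unique residue mod 264.
    Write x = 52 + 88·t and substitute into x ≡ 2 (mod 3): 88·t ≡ 2 − 52 = -50 (mod 3).
    Reduce coefficients mod 3: 1·t ≡ 1 (mod 3).
    So t ≡ 1 (mod 3).
    Then x = 52 + 88·1 = 140, valid modulo lcm(88, 3) = 264: x ≡ 140 (mod 264).
Verify: 140 mod 8 = 4 ✓, 140 mod 11 = 8 ✓, 140 mod 3 = 2 ✓.

x ≡ 140 (mod 264).


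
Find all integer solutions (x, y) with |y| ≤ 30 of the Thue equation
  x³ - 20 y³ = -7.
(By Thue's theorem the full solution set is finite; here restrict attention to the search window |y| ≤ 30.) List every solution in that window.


The equation is x³ - 20y³ = -7. For fixed y, x³ = 20·y³ − 7, so a solution requires the RHS to be a perfect cube.
Strategy: iterate y from -30 to 30, compute RHS = 20·y³ − 7, and check whether it is a (positive or negative) perfect cube.
Check small values of y:
  y = 0: RHS = -7 is not a perfect cube.
  y = 1: RHS = 13 is not a perfect cube.
  y = -1: RHS = -27 = (-3)³ ⇒ x = -3 works.
  y = 2: RHS = 153 is not a perfect cube.
  y = -2: RHS = -167 is not a perfect cube.
  y = 3: RHS = 533 is not a perfect cube.
  y = -3: RHS = -547 is not a perfect cube.
Continuing the search up to |y| = 30 finds no further solutions beyond those listed.
Collected solutions: (-3, -1).

Solutions (with |y| ≤ 30): (-3, -1).


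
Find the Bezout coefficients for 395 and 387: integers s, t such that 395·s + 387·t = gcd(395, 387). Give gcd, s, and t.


Euclidean algorithm on (395, 387) — divide until remainder is 0:
  395 = 1 · 387 + 8
  387 = 48 · 8 + 3
  8 = 2 · 3 + 2
  3 = 1 · 2 + 1
  2 = 2 · 1 + 0
gcd(395, 387) = 1.
Track Bezout coefficients alongside the remainders: start with r₀ = 395 = a·1 + b·0 (s = 1, t = 0) and r₁ = 387 = a·0 + b·1 (s = 0, t = 1); each new remainder r_{k+1} = r_{k-1} − q_k·r_k inherits s_{k+1} = s_{k-1} − q_k·s_k, t_{k+1} = t_{k-1} − q_k·t_k, so r_k = a·s_k + b·t_k at every step:
  q = 1: r = 8, s = 1 − 1·0 = 1, t = 0 − 1·1 = -1  (check: 395·1 + 387·(-1) = 8)
  q = 48: r = 3, s = 0 − 48·1 = -48, t = 1 − 48·(-1) = 49  (check: 395·(-48) + 387·49 = 3)
  q = 2: r = 2, s = 1 − 2·(-48) = 97, t = -1 − 2·49 = -99  (check: 395·97 + 387·(-99) = 2)
  q = 1: r = 1, s = -48 − 1·97 = -145, t = 49 − 1·(-99) = 148  (check: 395·(-145) + 387·148 = 1)
The row with r = 1 (the gcd) gives the Bezout coefficients s = -145, t = 148.
Result: 395 · (-145) + 387 · (148) = 1.

gcd(395, 387) = 1; s = -145, t = 148 (check: 395·(-145) + 387·148 = 1).


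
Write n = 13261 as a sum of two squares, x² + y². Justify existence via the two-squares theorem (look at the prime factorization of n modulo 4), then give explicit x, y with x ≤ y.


Step 1: Factor n = 13261 = 89 · 149.
Step 2: Check the mod-4 condition on each prime factor: 89 ≡ 1 (mod 4), exponent 1; 149 ≡ 1 (mod 4), exponent 1.
All primes ≡ 3 (mod 4) appear to even exponent (or don't appear), so by the two-squares theorem n IS expressible as a sum of two squares.
Step 3: Build a representation. Here n = 89 · 149 is a product of primes ≡ 1 (mod 4). Each prime p ≡ 1 (mod 4) is itself a sum of two squares; find a² by testing p − a² for a perfect square:
  89: 89 − 1² = 88, 89 − 2² = 85, 89 − 3² = 80, 89 − 4² = 73, 89 − 5² = 64 = 8² ⇒ 89 = 5² + 8².
  149: 149 − 1² = 148, 149 − 2² = 145, 149 − 3² = 140, 149 − 4² = 133, 149 − 5² = 124, 149 − 6² = 113, 149 − 7² = 100 = 10² ⇒ 149 = 7² + 10².
  Combine using the Brahmagupta–Fibonacci identity (a² + b²)(c² + d²) = (ac − bd)² + (ad + bc)² = (ac + bd)² + (ad − bc)²:
  89 · 149 = 13261: from (5² + 8²)(7² + 10²), take (5·7 − 8·10, 5·10 + 8·7) = (35 − 80, 50 + 56) = (-45, 106); dropping signs (only squares matter) gives (45, 106); check 45² + 106² = 2025 + 11236 = 13261 ✓.
Step 4: Order so x ≤ y and verify: 45² + 106² = 2025 + 11236 = 13261 = n. ✓

n = 13261 = 45² + 106² (one valid representation with x ≤ y).


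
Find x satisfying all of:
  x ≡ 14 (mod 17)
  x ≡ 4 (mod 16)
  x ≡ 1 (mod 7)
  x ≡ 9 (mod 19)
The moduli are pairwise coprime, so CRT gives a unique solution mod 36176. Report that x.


Product of moduli M = 17 · 16 · 7 · 19 = 36176.
Merge one congruence at a time:
  Start: x ≡ 14 (mod 17).
  Combine with x ≡ 4 (mod 16); new modulus lcm = 272.
    Write x = 14 + 17·t and substitute into x ≡ 4 (mod 16): 17·t ≡ 4 − 14 = -10 (mod 16).
    Reduce coefficients mod 16: 1·t ≡ 6 (mod 16).
    So t ≡ 6 (mod 16).
    Then x = 14 + 17·6 = 116, valid modulo lcm(17, 16) = 272: x ≡ 116 (mod 272).
  Combine with x ≡ 1 (mod 7); new modulus lcm = 1904.
    Write x = 116 + 272·t and substitute into x ≡ 1 (mod 7): 272·t ≡ 1 − 116 = -115 (mod 7).
    Reduce coefficients mod 7: 6·t ≡ 4 (mod 7).
    The inverse of 6 mod 7 is 6 (since 6·6 = 36 = 5·7 + 1), so t ≡ 6·4 = 24 ≡ 3 (mod 7).
    Then x = 116 + 272·3 = 932, valid modulo lcm(272, 7) = 1904: x ≡ 932 (mod 1904).
  Combine with x ≡ 9 (mod 19); new modulus lcm = 36176.
    Write x = 932 + 1904·t and substitute into x ≡ 9 (mod 19): 1904·t ≡ 9 − 932 = -923 (mod 19).
    Reduce coefficients mod 19: 4·t ≡ 8 (mod 19).
    The inverse of 4 mod 19 is 5 (since 4·5 = 20 = 1·19 + 1), so t ≡ 5·8 = 40 ≡ 2 (mod 19).
    Then x = 932 + 1904·2 = 4740, valid modulo lcm(1904, 19) = 36176: x ≡ 4740 (mod 36176).
Verify against each original: 4740 mod 17 = 14, 4740 mod 16 = 4, 4740 mod 7 = 1, 4740 mod 19 = 9.

x ≡ 4740 (mod 36176).


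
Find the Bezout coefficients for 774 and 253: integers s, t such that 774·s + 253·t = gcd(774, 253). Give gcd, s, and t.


Euclidean algorithm on (774, 253) — divide until remainder is 0:
  774 = 3 · 253 + 15
  253 = 16 · 15 + 13
  15 = 1 · 13 + 2
  13 = 6 · 2 + 1
  2 = 2 · 1 + 0
gcd(774, 253) = 1.
Track Bezout coefficients alongside the remainders: start with r₀ = 774 = a·1 + b·0 (s = 1, t = 0) and r₁ = 253 = a·0 + b·1 (s = 0, t = 1); each new remainder r_{k+1} = r_{k-1} − q_k·r_k inherits s_{k+1} = s_{k-1} − q_k·s_k, t_{k+1} = t_{k-1} − q_k·t_k, so r_k = a·s_k + b·t_k at every step:
  q = 3: r = 15, s = 1 − 3·0 = 1, t = 0 − 3·1 = -3  (check: 774·1 + 253·(-3) = 15)
  q = 16: r = 13, s = 0 − 16·1 = -16, t = 1 − 16·(-3) = 49  (check: 774·(-16) + 253·49 = 13)
  q = 1: r = 2, s = 1 − 1·(-16) = 17, t = -3 − 1·49 = -52  (check: 774·17 + 253·(-52) = 2)
  q = 6: r = 1, s = -16 − 6·17 = -118, t = 49 − 6·(-52) = 361  (check: 774·(-118) + 253·361 = 1)
The row with r = 1 (the gcd) gives the Bezout coefficients s = -118, t = 361.
Result: 774 · (-118) + 253 · (361) = 1.

gcd(774, 253) = 1; s = -118, t = 361 (check: 774·(-118) + 253·361 = 1).


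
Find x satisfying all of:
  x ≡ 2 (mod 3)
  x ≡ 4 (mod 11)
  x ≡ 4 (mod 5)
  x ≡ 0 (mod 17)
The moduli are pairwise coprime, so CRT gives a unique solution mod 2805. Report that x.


Product of moduli M = 3 · 11 · 5 · 17 = 2805.
Merge one congruence at a time:
  Start: x ≡ 2 (mod 3).
  Combine with x ≡ 4 (mod 11); new modulus lcm = 33.
    Write x = 2 + 3·t and substitute into x ≡ 4 (mod 11): 3·t ≡ 4 − 2 = 2 (mod 11).
    The inverse of 3 mod 11 is 4 (since 3·4 = 12 = 1·11 + 1), so t ≡ 4·2 = 8 ≡ 8 (mod 11).
    Then x = 2 + 3·8 = 26, valid modulo lcm(3, 11) = 33: x ≡ 26 (mod 33).
  Combine with x ≡ 4 (mod 5); new modulus lcm = 165.
    Write x = 26 + 33·t and substitute into x ≡ 4 (mod 5): 33·t ≡ 4 − 26 = -22 (mod 5).
    Reduce coefficients mod 5: 3·t ≡ 3 (mod 5).
    The inverse of 3 mod 5 is 2 (since 3·2 = 6 = 1·5 + 1), so t ≡ 2·3 = 6 ≡ 1 (mod 5).
    Then x = 26 + 33·1 = 59, valid modulo lcm(33, 5) = 165: x ≡ 59 (mod 165).
  Combine with x ≡ 0 (mod 17); new modulus lcm = 2805.
    Write x = 59 + 165·t and substitute into x ≡ 0 (mod 17): 165·t ≡ 0 − 59 = -59 (mod 17).
    Reduce coefficients mod 17: 12·t ≡ 9 (mod 17).
    The inverse of 12 mod 17 is 10 (since 12·10 = 120 = 7·17 + 1), so t ≡ 10·9 = 90 ≡ 5 (mod 17).
    Then x = 59 + 165·5 = 884, valid modulo lcm(165, 17) = 2805: x ≡ 884 (mod 2805).
Verify against each original: 884 mod 3 = 2, 884 mod 11 = 4, 884 mod 5 = 4, 884 mod 17 = 0.

x ≡ 884 (mod 2805).


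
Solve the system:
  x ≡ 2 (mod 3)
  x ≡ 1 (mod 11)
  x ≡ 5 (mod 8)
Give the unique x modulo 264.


Moduli 3, 11, 8 are pairwise coprime; by CRT there is a unique solution modulo M = 3 · 11 · 8 = 264.
Solve pairwise, accumulating the modulus:
  Start with x ≡ 2 (mod 3).
  Combine with x ≡ 1 (mod 11): since gcd(3, 11) = 1, we get a unique residue mod 33.
    Write x = 2 + 3·t and substitute into x ≡ 1 (mod 11): 3·t ≡ 1 − 2 = -1 (mod 11).
    Reduce coefficients mod 11: 3·t ≡ 10 (mod 11).
    The inverse of 3 mod 11 is 4 (since 3·4 = 12 = 1·11 + 1), so t ≡ 4·10 = 40 ≡ 7 (mod 11).
    Then x = 2 + 3·7 = 23, valid modulo lcm(3, 11) = 33: x ≡ 23 (mod 33).
  Combine with x ≡ 5 (mod 8): since gcd(33, 8) = 1, we get a unique residue mod 264.
    Write x = 23 + 33·t and substitute into x ≡ 5 (mod 8): 33·t ≡ 5 − 23 = -18 (mod 8).
    Reduce coefficients mod 8: 1·t ≡ 6 (mod 8).
    So t ≡ 6 (mod 8).
    Then x = 23 + 33·6 = 221, valid modulo lcm(33, 8) = 264: x ≡ 221 (mod 264).
Verify: 221 mod 3 = 2 ✓, 221 mod 11 = 1 ✓, 221 mod 8 = 5 ✓.

x ≡ 221 (mod 264).


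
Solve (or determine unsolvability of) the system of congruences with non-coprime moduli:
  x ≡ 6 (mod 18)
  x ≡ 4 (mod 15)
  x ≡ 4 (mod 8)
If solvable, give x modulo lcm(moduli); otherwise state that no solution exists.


Moduli 18, 15, 8 are not pairwise coprime, so CRT works modulo lcm(m_i) when all pairwise compatibility conditions hold.
Pairwise compatibility: gcd(m_i, m_j) must divide a_i - a_j for every pair.
Merge one congruence at a time:
  Start: x ≡ 6 (mod 18).
  Combine with x ≡ 4 (mod 15): gcd(18, 15) = 3, and 4 - 6 = -2 is NOT divisible by 3.
    ⇒ system is inconsistent (no integer solution).

No solution (the system is inconsistent).


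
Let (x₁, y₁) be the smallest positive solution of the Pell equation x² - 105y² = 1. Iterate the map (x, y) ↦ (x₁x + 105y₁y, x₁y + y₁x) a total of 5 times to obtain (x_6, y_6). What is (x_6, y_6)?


Step 1: Find the fundamental solution (x₁, y₁) of x² - 105y² = 1.
  Expand √105 as a continued fraction. a₀ = ⌊√105⌋ = 10; iterate m_{k+1} = d_k·a_k − m_k, d_{k+1} = (105 − m_{k+1}²)/d_k, a_{k+1} = ⌊(a₀ + m_{k+1})/d_{k+1}⌋ (starting m₀ = 0, d₀ = 1), with convergents p_k = a_k·p_{k-1} + p_{k-2}, q_k = a_k·q_{k-1} + q_{k-2} (p₋₁ = 1, q₋₁ = 0):
  k = 0: a₀ = 10; p₀/q₀ = 10/1; p₀² − 105·q₀² = 100 − 105 = -5.
  k = 1: m = 10, d = 5, a = ⌊(10 + 10)/5⌋ = 4; p/q = (4·10 + 1)/(4·1 + 0) = 41/4; p² − 105·q² = 1681 − 1680 = 1.
  The first convergent with p² − 105·q² = 1 gives the fundamental solution (x₁, y₁) = (41, 4).
Step 2: Apply the recurrence (x_{n+1}, y_{n+1}) = (x₁x_n + 105y₁y_n, x₁y_n + y₁x_n) repeatedly.
  From (x_1, y_1) = (41, 4): x_2 = 41·41 + 105·4·4 = 3361; y_2 = 41·4 + 4·41 = 328.
  From (x_2, y_2) = (3361, 328): x_3 = 41·3361 + 105·4·328 = 275561; y_3 = 41·328 + 4·3361 = 26892.
  From (x_3, y_3) = (275561, 26892): x_4 = 41·275561 + 105·4·26892 = 22592641; y_4 = 41·26892 + 4·275561 = 2204816.
  From (x_4, y_4) = (22592641, 2204816): x_5 = 41·22592641 + 105·4·2204816 = 1852321001; y_5 = 41·2204816 + 4·22592641 = 180768020.
  From (x_5, y_5) = (1852321001, 180768020): x_6 = 41·1852321001 + 105·4·180768020 = 151867729441; y_6 = 41·180768020 + 4·1852321001 = 14820772824.
Step 3: Verify x_6² - 105·y_6² = 23063807245564778172481 - 23063807245564778172480 = 1 (should be 1). ✓

(x_1, y_1) = (41, 4); (x_6, y_6) = (151867729441, 14820772824).


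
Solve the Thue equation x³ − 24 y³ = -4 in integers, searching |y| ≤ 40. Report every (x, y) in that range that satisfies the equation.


The equation is x³ - 24y³ = -4. For fixed y, x³ = 24·y³ − 4, so a solution requires the RHS to be a perfect cube.
Strategy: iterate y from -40 to 40, compute RHS = 24·y³ − 4, and check whether it is a (positive or negative) perfect cube.
Check small values of y:
  y = 0: RHS = -4 is not a perfect cube.
  y = 1: RHS = 20 is not a perfect cube.
  y = -1: RHS = -28 is not a perfect cube.
  y = 2: RHS = 188 is not a perfect cube.
  y = -2: RHS = -196 is not a perfect cube.
  y = 3: RHS = 644 is not a perfect cube.
  y = -3: RHS = -652 is not a perfect cube.
Continuing the search up to |y| = 40 finds no solutions either.
No (x, y) in the scanned range satisfies the equation.

No integer solutions with |y| ≤ 40.


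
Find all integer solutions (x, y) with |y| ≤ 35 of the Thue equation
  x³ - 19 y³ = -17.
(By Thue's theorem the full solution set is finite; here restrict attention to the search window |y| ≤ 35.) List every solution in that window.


The equation is x³ - 19y³ = -17. For fixed y, x³ = 19·y³ − 17, so a solution requires the RHS to be a perfect cube.
Strategy: iterate y from -35 to 35, compute RHS = 19·y³ − 17, and check whether it is a (positive or negative) perfect cube.
Check small values of y:
  y = 0: RHS = -17 is not a perfect cube.
  y = 1: RHS = 2 is not a perfect cube.
  y = -1: RHS = -36 is not a perfect cube.
  y = 2: RHS = 135 is not a perfect cube.
  y = -2: RHS = -169 is not a perfect cube.
  y = 3: RHS = 496 is not a perfect cube.
  y = -3: RHS = -530 is not a perfect cube.
Continuing the search up to |y| = 35 finds no solutions either.
No (x, y) in the scanned range satisfies the equation.

No integer solutions with |y| ≤ 35.


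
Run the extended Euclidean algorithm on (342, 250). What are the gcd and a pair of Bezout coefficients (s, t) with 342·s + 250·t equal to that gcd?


Euclidean algorithm on (342, 250) — divide until remainder is 0:
  342 = 1 · 250 + 92
  250 = 2 · 92 + 66
  92 = 1 · 66 + 26
  66 = 2 · 26 + 14
  26 = 1 · 14 + 12
  14 = 1 · 12 + 2
  12 = 6 · 2 + 0
gcd(342, 250) = 2.
Track Bezout coefficients alongside the remainders: start with r₀ = 342 = a·1 + b·0 (s = 1, t = 0) and r₁ = 250 = a·0 + b·1 (s = 0, t = 1); each new remainder r_{k+1} = r_{k-1} − q_k·r_k inherits s_{k+1} = s_{k-1} − q_k·s_k, t_{k+1} = t_{k-1} − q_k·t_k, so r_k = a·s_k + b·t_k at every step:
  q = 1: r = 92, s = 1 − 1·0 = 1, t = 0 − 1·1 = -1  (check: 342·1 + 250·(-1) = 92)
  q = 2: r = 66, s = 0 − 2·1 = -2, t = 1 − 2·(-1) = 3  (check: 342·(-2) + 250·3 = 66)
  q = 1: r = 26, s = 1 − 1·(-2) = 3, t = -1 − 1·3 = -4  (check: 342·3 + 250·(-4) = 26)
  q = 2: r = 14, s = -2 − 2·3 = -8, t = 3 − 2·(-4) = 11  (check: 342·(-8) + 250·11 = 14)
  q = 1: r = 12, s = 3 − 1·(-8) = 11, t = -4 − 1·11 = -15  (check: 342·11 + 250·(-15) = 12)
  q = 1: r = 2, s = -8 − 1·11 = -19, t = 11 − 1·(-15) = 26  (check: 342·(-19) + 250·26 = 2)
The row with r = 2 (the gcd) gives the Bezout coefficients s = -19, t = 26.
Result: 342 · (-19) + 250 · (26) = 2.

gcd(342, 250) = 2; s = -19, t = 26 (check: 342·(-19) + 250·26 = 2).


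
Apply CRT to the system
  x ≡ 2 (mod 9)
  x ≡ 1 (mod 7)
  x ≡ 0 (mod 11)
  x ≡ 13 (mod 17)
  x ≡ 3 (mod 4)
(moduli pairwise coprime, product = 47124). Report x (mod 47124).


Product of moduli M = 9 · 7 · 11 · 17 · 4 = 47124.
Merge one congruence at a time:
  Start: x ≡ 2 (mod 9).
  Combine with x ≡ 1 (mod 7); new modulus lcm = 63.
    Write x = 2 + 9·t and substitute into x ≡ 1 (mod 7): 9·t ≡ 1 − 2 = -1 (mod 7).
    Reduce coefficients mod 7: 2·t ≡ 6 (mod 7).
    The inverse of 2 mod 7 is 4 (since 2·4 = 8 = 1·7 + 1), so t ≡ 4·6 = 24 ≡ 3 (mod 7).
    Then x = 2 + 9·3 = 29, valid modulo lcm(9, 7) = 63: x ≡ 29 (mod 63).
  Combine with x ≡ 0 (mod 11); new modulus lcm = 693.
    Write x = 29 + 63·t and substitute into x ≡ 0 (mod 11): 63·t ≡ 0 − 29 = -29 (mod 11).
    Reduce coefficients mod 11: 8·t ≡ 4 (mod 11).
    The inverse of 8 mod 11 is 7 (since 8·7 = 56 = 5·11 + 1), so t ≡ 7·4 = 28 ≡ 6 (mod 11).
    Then x = 29 + 63·6 = 407, valid modulo lcm(63, 11) = 693: x ≡ 407 (mod 693).
  Combine with x ≡ 13 (mod 17); new modulus lcm = 11781.
    Write x = 407 + 693·t and substitute into x ≡ 13 (mod 17): 693·t ≡ 13 − 407 = -394 (mod 17).
    Reduce coefficients mod 17: 13·t ≡ 14 (mod 17).
    The inverse of 13 mod 17 is 4 (since 13·4 = 52 = 3·17 + 1), so t ≡ 4·14 = 56 ≡ 5 (mod 17).
    Then x = 407 + 693·5 = 3872, valid modulo lcm(693, 17) = 11781: x ≡ 3872 (mod 11781).
  Combine with x ≡ 3 (mod 4); new modulus lcm = 47124.
    Write x = 3872 + 11781·t and substitute into x ≡ 3 (mod 4): 11781·t ≡ 3 − 3872 = -3869 (mod 4).
    Reduce coefficients mod 4: 1·t ≡ 3 (mod 4).
    So t ≡ 3 (mod 4).
    Then x = 3872 + 11781·3 = 39215, valid modulo lcm(11781, 4) = 47124: x ≡ 39215 (mod 47124).
Verify against each original: 39215 mod 9 = 2, 39215 mod 7 = 1, 39215 mod 11 = 0, 39215 mod 17 = 13, 39215 mod 4 = 3.

x ≡ 39215 (mod 47124).


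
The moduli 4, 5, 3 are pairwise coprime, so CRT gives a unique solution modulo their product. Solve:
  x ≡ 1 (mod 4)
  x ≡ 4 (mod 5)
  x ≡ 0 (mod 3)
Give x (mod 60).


Moduli 4, 5, 3 are pairwise coprime; by CRT there is a unique solution modulo M = 4 · 5 · 3 = 60.
Solve pairwise, accumulating the modulus:
  Start with x ≡ 1 (mod 4).
  Combine with x ≡ 4 (mod 5): since gcd(4, 5) = 1, we get a unique residue mod 20.
    Write x = 1 + 4·t and substitute into x ≡ 4 (mod 5): 4·t ≡ 4 − 1 = 3 (mod 5).
    The inverse of 4 mod 5 is 4 (since 4·4 = 16 = 3·5 + 1), so t ≡ 4·3 = 12 ≡ 2 (mod 5).
    Then x = 1 + 4·2 = 9, valid modulo lcm(4, 5) = 20: x ≡ 9 (mod 20).
  Combine with x ≡ 0 (mod 3): since gcd(20, 3) = 1, we get a unique residue mod 60.
    Write x = 9 + 20·t and substitute into x ≡ 0 (mod 3): 20·t ≡ 0 − 9 = -9 (mod 3).
    Reduce coefficients mod 3: 2·t ≡ 0 (mod 3).
    The inverse of 2 mod 3 is 2 (since 2·2 = 4 = 1·3 + 1), so t ≡ 2·0 = 0 ≡ 0 (mod 3).
    Then x = 9 + 20·0 = 9, valid modulo lcm(20, 3) = 60: x ≡ 9 (mod 60).
Verify: 9 mod 4 = 1 ✓, 9 mod 5 = 4 ✓, 9 mod 3 = 0 ✓.

x ≡ 9 (mod 60).


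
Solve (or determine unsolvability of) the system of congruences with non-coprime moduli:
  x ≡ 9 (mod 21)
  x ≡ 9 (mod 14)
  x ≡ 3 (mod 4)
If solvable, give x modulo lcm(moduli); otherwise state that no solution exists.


Moduli 21, 14, 4 are not pairwise coprime, so CRT works modulo lcm(m_i) when all pairwise compatibility conditions hold.
Pairwise compatibility: gcd(m_i, m_j) must divide a_i - a_j for every pair.
Merge one congruence at a time:
  Start: x ≡ 9 (mod 21).
  Combine with x ≡ 9 (mod 14): gcd(21, 14) = 7; 9 - 9 = 0, which IS divisible by 7, so compatible.
    Write x = 9 + 21·t and substitute into x ≡ 9 (mod 14): 21·t ≡ 9 − 9 = 0 (mod 14).
    Divide the congruence (and modulus) by g = 7: 3·t ≡ 0 (mod 2).
    Reduce coefficients mod 2: 1·t ≡ 0 (mod 2).
    So t ≡ 0 (mod 2).
    Then x = 9 + 21·0 = 9, valid modulo lcm(21, 14) = 42: x ≡ 9 (mod 42).
  Combine with x ≡ 3 (mod 4): gcd(42, 4) = 2; 3 - 9 = -6, which IS divisible by 2, so compatible.
    Write x = 9 + 42·t and substitute into x ≡ 3 (mod 4): 42·t ≡ 3 − 9 = -6 (mod 4).
    Divide the congruence (and modulus) by g = 2: 21·t ≡ -3 (mod 2).
    Reduce coefficients mod 2: 1·t ≡ 1 (mod 2).
    So t ≡ 1 (mod 2).
    Then x = 9 + 42·1 = 51, valid modulo lcm(42, 4) = 84: x ≡ 51 (mod 84).
Verify: 51 mod 21 = 9, 51 mod 14 = 9, 51 mod 4 = 3.

x ≡ 51 (mod 84).


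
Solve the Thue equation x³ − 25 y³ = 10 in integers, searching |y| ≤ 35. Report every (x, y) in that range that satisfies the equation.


The equation is x³ - 25y³ = 10. For fixed y, x³ = 25·y³ + 10, so a solution requires the RHS to be a perfect cube.
Strategy: iterate y from -35 to 35, compute RHS = 25·y³ + 10, and check whether it is a (positive or negative) perfect cube.
Check small values of y:
  y = 0: RHS = 10 is not a perfect cube.
  y = 1: RHS = 35 is not a perfect cube.
  y = -1: RHS = -15 is not a perfect cube.
  y = 2: RHS = 210 is not a perfect cube.
  y = -2: RHS = -190 is not a perfect cube.
  y = 3: RHS = 685 is not a perfect cube.
  y = -3: RHS = -665 is not a perfect cube.
Continuing the search up to |y| = 35 finds no solutions either.
No (x, y) in the scanned range satisfies the equation.

No integer solutions with |y| ≤ 35.


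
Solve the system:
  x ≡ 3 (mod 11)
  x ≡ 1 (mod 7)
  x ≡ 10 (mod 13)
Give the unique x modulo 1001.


Moduli 11, 7, 13 are pairwise coprime; by CRT there is a unique solution modulo M = 11 · 7 · 13 = 1001.
Solve pairwise, accumulating the modulus:
  Start with x ≡ 3 (mod 11).
  Combine with x ≡ 1 (mod 7): since gcd(11, 7) = 1, we get a unique residue mod 77.
    Write x = 3 + 11·t and substitute into x ≡ 1 (mod 7): 11·t ≡ 1 − 3 = -2 (mod 7).
    Reduce coefficients mod 7: 4·t ≡ 5 (mod 7).
    The inverse of 4 mod 7 is 2 (since 4·2 = 8 = 1·7 + 1), so t ≡ 2·5 = 10 ≡ 3 (mod 7).
    Then x = 3 + 11·3 = 36, valid modulo lcm(11, 7) = 77: x ≡ 36 (mod 77).
  Combine with x ≡ 10 (mod 13): since gcd(77, 13) = 1, we get a unique residue mod 1001.
    Write x = 36 + 77·t and substitute into x ≡ 10 (mod 13): 77·t ≡ 10 − 36 = -26 (mod 13).
    Reduce coefficients mod 13: 12·t ≡ 0 (mod 13).
    The inverse of 12 mod 13 is 12 (since 12·12 = 144 = 11·13 + 1), so t ≡ 12·0 = 0 ≡ 0 (mod 13).
    Then x = 36 + 77·0 = 36, valid modulo lcm(77, 13) = 1001: x ≡ 36 (mod 1001).
Verify: 36 mod 11 = 3 ✓, 36 mod 7 = 1 ✓, 36 mod 13 = 10 ✓.

x ≡ 36 (mod 1001).


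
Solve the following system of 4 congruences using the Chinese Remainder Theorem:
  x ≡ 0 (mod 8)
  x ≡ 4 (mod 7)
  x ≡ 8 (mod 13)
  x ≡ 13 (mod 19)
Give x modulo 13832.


Product of moduli M = 8 · 7 · 13 · 19 = 13832.
Merge one congruence at a time:
  Start: x ≡ 0 (mod 8).
  Combine with x ≡ 4 (mod 7); new modulus lcm = 56.
    Write x = 0 + 8·t and substitute into x ≡ 4 (mod 7): 8·t ≡ 4 − 0 = 4 (mod 7).
    Reduce coefficients mod 7: 1·t ≡ 4 (mod 7).
    So t ≡ 4 (mod 7).
    Then x = 0 + 8·4 = 32, valid modulo lcm(8, 7) = 56: x ≡ 32 (mod 56).
  Combine with x ≡ 8 (mod 13); new modulus lcm = 728.
    Write x = 32 + 56·t and substitute into x ≡ 8 (mod 13): 56·t ≡ 8 − 32 = -24 (mod 13).
    Reduce coefficients mod 13: 4·t ≡ 2 (mod 13).
    The inverse of 4 mod 13 is 10 (since 4·10 = 40 = 3·13 + 1), so t ≡ 10·2 = 20 ≡ 7 (mod 13).
    Then x = 32 + 56·7 = 424, valid modulo lcm(56, 13) = 728: x ≡ 424 (mod 728).
  Combine with x ≡ 13 (mod 19); new modulus lcm = 13832.
    Write x = 424 + 728·t and substitute into x ≡ 13 (mod 19): 728·t ≡ 13 − 424 = -411 (mod 19).
    Reduce coefficients mod 19: 6·t ≡ 7 (mod 19).
    The inverse of 6 mod 19 is 16 (since 6·16 = 96 = 5·19 + 1), so t ≡ 16·7 = 112 ≡ 17 (mod 19).
    Then x = 424 + 728·17 = 12800, valid modulo lcm(728, 19) = 13832: x ≡ 12800 (mod 13832).
Verify against each original: 12800 mod 8 = 0, 12800 mod 7 = 4, 12800 mod 13 = 8, 12800 mod 19 = 13.

x ≡ 12800 (mod 13832).


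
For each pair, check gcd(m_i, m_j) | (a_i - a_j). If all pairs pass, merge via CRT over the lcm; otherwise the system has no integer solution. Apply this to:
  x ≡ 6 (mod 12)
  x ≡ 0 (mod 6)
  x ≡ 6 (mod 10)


Moduli 12, 6, 10 are not pairwise coprime, so CRT works modulo lcm(m_i) when all pairwise compatibility conditions hold.
Pairwise compatibility: gcd(m_i, m_j) must divide a_i - a_j for every pair.
Merge one congruence at a time:
  Start: x ≡ 6 (mod 12).
  Combine with x ≡ 0 (mod 6): gcd(12, 6) = 6; 0 - 6 = -6, which IS divisible by 6, so compatible.
    Write x = 6 + 12·t and substitute into x ≡ 0 (mod 6): 12·t ≡ 0 − 6 = -6 (mod 6).
    Divide the congruence (and modulus) by g = 6: 2·t ≡ -1 (mod 1).
    Modulo 1 every t works; take t = 0.
    Then x = 6 + 12·0 = 6, valid modulo lcm(12, 6) = 12: x ≡ 6 (mod 12).
  Combine with x ≡ 6 (mod 10): gcd(12, 10) = 2; 6 - 6 = 0, which IS divisible by 2, so compatible.
    Write x = 6 + 12·t and substitute into x ≡ 6 (mod 10): 12·t ≡ 6 − 6 = 0 (mod 10).
    Divide the congruence (and modulus) by g = 2: 6·t ≡ 0 (mod 5).
    Reduce coefficients mod 5: 1·t ≡ 0 (mod 5).
    So t ≡ 0 (mod 5).
    Then x = 6 + 12·0 = 6, valid modulo lcm(12, 10) = 60: x ≡ 6 (mod 60).
Verify: 6 mod 12 = 6, 6 mod 6 = 0, 6 mod 10 = 6.

x ≡ 6 (mod 60).


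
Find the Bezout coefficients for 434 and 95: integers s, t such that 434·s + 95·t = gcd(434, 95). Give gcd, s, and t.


Euclidean algorithm on (434, 95) — divide until remainder is 0:
  434 = 4 · 95 + 54
  95 = 1 · 54 + 41
  54 = 1 · 41 + 13
  41 = 3 · 13 + 2
  13 = 6 · 2 + 1
  2 = 2 · 1 + 0
gcd(434, 95) = 1.
Track Bezout coefficients alongside the remainders: start with r₀ = 434 = a·1 + b·0 (s = 1, t = 0) and r₁ = 95 = a·0 + b·1 (s = 0, t = 1); each new remainder r_{k+1} = r_{k-1} − q_k·r_k inherits s_{k+1} = s_{k-1} − q_k·s_k, t_{k+1} = t_{k-1} − q_k·t_k, so r_k = a·s_k + b·t_k at every step:
  q = 4: r = 54, s = 1 − 4·0 = 1, t = 0 − 4·1 = -4  (check: 434·1 + 95·(-4) = 54)
  q = 1: r = 41, s = 0 − 1·1 = -1, t = 1 − 1·(-4) = 5  (check: 434·(-1) + 95·5 = 41)
  q = 1: r = 13, s = 1 − 1·(-1) = 2, t = -4 − 1·5 = -9  (check: 434·2 + 95·(-9) = 13)
  q = 3: r = 2, s = -1 − 3·2 = -7, t = 5 − 3·(-9) = 32  (check: 434·(-7) + 95·32 = 2)
  q = 6: r = 1, s = 2 − 6·(-7) = 44, t = -9 − 6·32 = -201  (check: 434·44 + 95·(-201) = 1)
The row with r = 1 (the gcd) gives the Bezout coefficients s = 44, t = -201.
Result: 434 · (44) + 95 · (-201) = 1.

gcd(434, 95) = 1; s = 44, t = -201 (check: 434·44 + 95·(-201) = 1).


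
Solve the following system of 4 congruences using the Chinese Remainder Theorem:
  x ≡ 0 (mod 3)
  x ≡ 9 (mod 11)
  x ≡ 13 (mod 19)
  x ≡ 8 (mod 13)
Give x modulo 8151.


Product of moduli M = 3 · 11 · 19 · 13 = 8151.
Merge one congruence at a time:
  Start: x ≡ 0 (mod 3).
  Combine with x ≡ 9 (mod 11); new modulus lcm = 33.
    Write x = 0 + 3·t and substitute into x ≡ 9 (mod 11): 3·t ≡ 9 − 0 = 9 (mod 11).
    The inverse of 3 mod 11 is 4 (since 3·4 = 12 = 1·11 + 1), so t ≡ 4·9 = 36 ≡ 3 (mod 11).
    Then x = 0 + 3·3 = 9, valid modulo lcm(3, 11) = 33: x ≡ 9 (mod 33).
  Combine with x ≡ 13 (mod 19); new modulus lcm = 627.
    Write x = 9 + 33·t and substitute into x ≡ 13 (mod 19): 33·t ≡ 13 − 9 = 4 (mod 19).
    Reduce coefficients mod 19: 14·t ≡ 4 (mod 19).
    The inverse of 14 mod 19 is 15 (since 14·15 = 210 = 11·19 + 1), so t ≡ 15·4 = 60 ≡ 3 (mod 19).
    Then x = 9 + 33·3 = 108, valid modulo lcm(33, 19) = 627: x ≡ 108 (mod 627).
  Combine with x ≡ 8 (mod 13); new modulus lcm = 8151.
    Write x = 108 + 627·t and substitute into x ≡ 8 (mod 13): 627·t ≡ 8 − 108 = -100 (mod 13).
    Reduce coefficients mod 13: 3·t ≡ 4 (mod 13).
    The inverse of 3 mod 13 is 9 (since 3·9 = 27 = 2·13 + 1), so t ≡ 9·4 = 36 ≡ 10 (mod 13).
    Then x = 108 + 627·10 = 6378, valid modulo lcm(627, 13) = 8151: x ≡ 6378 (mod 8151).
Verify against each original: 6378 mod 3 = 0, 6378 mod 11 = 9, 6378 mod 19 = 13, 6378 mod 13 = 8.

x ≡ 6378 (mod 8151).


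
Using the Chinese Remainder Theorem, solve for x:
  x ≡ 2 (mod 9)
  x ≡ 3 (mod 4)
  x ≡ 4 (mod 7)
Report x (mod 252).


Moduli 9, 4, 7 are pairwise coprime; by CRT there is a unique solution modulo M = 9 · 4 · 7 = 252.
Solve pairwise, accumulating the modulus:
  Start with x ≡ 2 (mod 9).
  Combine with x ≡ 3 (mod 4): since gcd(9, 4) = 1, we get a unique residue mod 36.
    Write x = 2 + 9·t and substitute into x ≡ 3 (mod 4): 9·t ≡ 3 − 2 = 1 (mod 4).
    Reduce coefficients mod 4: 1·t ≡ 1 (mod 4).
    So t ≡ 1 (mod 4).
    Then x = 2 + 9·1 = 11, valid modulo lcm(9, 4) = 36: x ≡ 11 (mod 36).
  Combine with x ≡ 4 (mod 7): since gcd(36, 7) = 1, we get a unique residue mod 252.
    Write x = 11 + 36·t and substitute into x ≡ 4 (mod 7): 36·t ≡ 4 − 11 = -7 (mod 7).
    Reduce coefficients mod 7: 1·t ≡ 0 (mod 7).
    So t ≡ 0 (mod 7).
    Then x = 11 + 36·0 = 11, valid modulo lcm(36, 7) = 252: x ≡ 11 (mod 252).
Verify: 11 mod 9 = 2 ✓, 11 mod 4 = 3 ✓, 11 mod 7 = 4 ✓.

x ≡ 11 (mod 252).
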